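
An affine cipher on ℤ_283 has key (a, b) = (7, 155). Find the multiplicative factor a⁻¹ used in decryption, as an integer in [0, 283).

81

Run Euclid on (283, 7):
283 = 40×7 + 3
7 = 2×3 + 1
3 = 3×1 + 0
Since gcd(7, 283) = 1, back-substitute to write 1 as a combination:
1 = 7 − 2·3
1 = −2·283 + 81·7
So 7·81 ≡ 1 (mod 283).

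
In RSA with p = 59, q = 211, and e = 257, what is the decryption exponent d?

10853

φ(n) = (p−1)(q−1) = 58·210 = 12180.
Need d with 257·d ≡ 1 (mod 12180). Apply the extended Euclidean algorithm:
12180 = 47·257 + 101
257 = 2·101 + 55
101 = 1·55 + 46
55 = 1·46 + 9
46 = 5·9 + 1
9 = 9·1 + 0
Back-substitute:
1 = 46 − 5·9
1 = −5·55 + 6·46
1 = 6·101 − 11·55
1 = −11·257 + 28·101
1 = 28·12180 − 1327·257
So 257·(-1327) ≡ 1 (mod 12180), hence d ≡ -1327 ≡ 10853 (mod 12180).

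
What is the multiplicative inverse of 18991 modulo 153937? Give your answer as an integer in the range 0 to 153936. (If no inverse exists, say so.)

Compute gcd(18991, 153937):
153937 = 8*18991 + 2009
18991 = 9*2009 + 910
2009 = 2*910 + 189
910 = 4*189 + 154
189 = 1*154 + 35
154 = 4*35 + 14
35 = 2*14 + 7
14 = 2*7 + 0
Since gcd = 7 > 1, 18991 is not a unit mod 153937.

no inverse exists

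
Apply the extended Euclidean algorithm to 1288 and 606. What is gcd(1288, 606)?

2

Euclidean algorithm:
1288 = 2·606 + 76
606 = 7·76 + 74
76 = 1·74 + 2
74 = 37·2 + 0
gcd(1288, 606) = 2.
Back-substituting:
2 = 76 − 74
2 = −606 + 8·76
2 = 8·1288 − 17·606
So 2 = (8)·1288 + (-17)·606.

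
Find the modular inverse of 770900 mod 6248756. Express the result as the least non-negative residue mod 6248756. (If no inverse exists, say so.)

no inverse exists

Compute gcd(770900, 6248756):
6248756 = 8×770900 + 81556
770900 = 9×81556 + 36896
81556 = 2×36896 + 7764
36896 = 4×7764 + 5840
7764 = 1×5840 + 1924
5840 = 3×1924 + 68
1924 = 28×68 + 20
68 = 3×20 + 8
20 = 2×8 + 4
8 = 2×4 + 0
The gcd is 4, not 1, hence no inverse exists.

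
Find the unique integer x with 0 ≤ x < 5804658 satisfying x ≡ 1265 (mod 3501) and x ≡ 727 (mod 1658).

Write x = 1265 + 3501·k. Then 3501·k ≡ 727 − 1265 ≡ 1120 (mod 1658).
Need 3501⁻¹ mod 1658. Extended Euclid on (1658, 185):
1658 = 8·185 + 178
185 = 1·178 + 7
178 = 25·7 + 3
7 = 2·3 + 1
3 = 3·1 + 0
Back-substitute:
1 = 7 − 2·3
1 = −2·178 + 51·7
1 = 51·185 − 53·178
1 = −53·1658 + 475·185
3501⁻¹ ≡ 475 (mod 1658), so k ≡ 475·1120 ≡ 1440 (mod 1658).
x = 1265 + 3501·1440 = 5042705.

5042705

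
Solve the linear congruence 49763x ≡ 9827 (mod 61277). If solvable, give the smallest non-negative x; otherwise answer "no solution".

5369

First find gcd(49763, 61277):
61277 = 1·49763 + 11514
49763 = 4·11514 + 3707
11514 = 3·3707 + 393
3707 = 9·393 + 170
393 = 2·170 + 53
170 = 3·53 + 11
53 = 4·11 + 9
11 = 1·9 + 2
9 = 4·2 + 1
2 = 2·1 + 0
gcd = 1, so a unique solution mod 61277 exists.
Back-substitute for the Bézout coefficients:
1 = 9 − 4·2
1 = −4·11 + 5·9
1 = 5·53 − 24·11
1 = −24·170 + 77·53
1 = 77·393 − 178·170
1 = −178·3707 + 1679·393
1 = 1679·11514 − 5215·3707
1 = −5215·49763 + 22539·11514
1 = 22539·61277 − 27754·49763
So 49763·(-27754) ≡ 1 (mod 61277), giving 49763⁻¹ ≡ 33523.
x ≡ 49763⁻¹·9827 ≡ 33523·9827 ≡ 5369 (mod 61277).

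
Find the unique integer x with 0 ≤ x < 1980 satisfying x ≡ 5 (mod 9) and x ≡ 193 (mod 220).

Write x = 5 + 9·k. Then 9·k ≡ 193 − 5 ≡ 188 (mod 220).
Need 9⁻¹ mod 220. Extended Euclid on (220, 9):
220 = 24×9 + 4
9 = 2×4 + 1
4 = 4×1 + 0
Back-substitute:
1 = 9 − 2·4
1 = −2·220 + 49·9
9⁻¹ ≡ 49 (mod 220), so k ≡ 49·188 ≡ 192 (mod 220).
x = 5 + 9·192 = 1733.

1733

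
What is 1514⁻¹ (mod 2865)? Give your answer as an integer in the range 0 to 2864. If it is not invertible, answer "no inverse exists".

914

Apply the Euclidean algorithm to 2865 and 1514:
2865 = 1×1514 + 1351
1514 = 1×1351 + 163
1351 = 8×163 + 47
163 = 3×47 + 22
47 = 2×22 + 3
22 = 7×3 + 1
3 = 3×1 + 0
The gcd is 1. Working backward:
1 = 22 − 7·3
1 = −7·47 + 15·22
1 = 15·163 − 52·47
1 = −52·1351 + 431·163
1 = 431·1514 − 483·1351
1 = −483·2865 + 914·1514
So 1514·914 ≡ 1 (mod 2865).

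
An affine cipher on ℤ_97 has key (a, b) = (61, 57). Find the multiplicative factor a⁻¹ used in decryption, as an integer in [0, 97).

35

gcd(97, 61) by repeated division:
97 = 1×61 + 36
61 = 1×36 + 25
36 = 1×25 + 11
25 = 2×11 + 3
11 = 3×3 + 2
3 = 1×2 + 1
2 = 2×1 + 0
Since gcd(61, 97) = 1, back-substitute to write 1 as a combination:
1 = 3 − 2
1 = −11 + 4·3
1 = 4·25 − 9·11
1 = −9·36 + 13·25
1 = 13·61 − 22·36
1 = −22·97 + 35·61
So 61·35 ≡ 1 (mod 97).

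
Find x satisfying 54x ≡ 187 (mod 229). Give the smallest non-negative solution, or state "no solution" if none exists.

101

First find gcd(54, 229):
229 = 4×54 + 13
54 = 4×13 + 2
13 = 6×2 + 1
2 = 2×1 + 0
gcd = 1, so a unique solution mod 229 exists.
Back-substitute for the Bézout coefficients:
1 = 13 − 6·2
1 = −6·54 + 25·13
1 = 25·229 − 106·54
So 54·(-106) ≡ 1 (mod 229), giving 54⁻¹ ≡ 123.
x ≡ 54⁻¹·187 ≡ 123·187 ≡ 101 (mod 229).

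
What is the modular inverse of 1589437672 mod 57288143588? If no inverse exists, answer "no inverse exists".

Compute gcd(1589437672, 57288143588):
57288143588 = 36*1589437672 + 68387396
1589437672 = 23*68387396 + 16527564
68387396 = 4*16527564 + 2277140
16527564 = 7*2277140 + 587584
2277140 = 3*587584 + 514388
587584 = 1*514388 + 73196
514388 = 7*73196 + 2016
73196 = 36*2016 + 620
2016 = 3*620 + 156
620 = 3*156 + 152
156 = 1*152 + 4
152 = 38*4 + 0
gcd(1589437672, 57288143588) = 4 ≠ 1, so 1589437672 has no multiplicative inverse modulo 57288143588.

no inverse exists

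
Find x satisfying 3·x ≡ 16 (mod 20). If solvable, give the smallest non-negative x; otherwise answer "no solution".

First find gcd(3, 20):
20 = 6*3 + 2
3 = 1*2 + 1
2 = 2*1 + 0
gcd = 1, so a unique solution mod 20 exists.
Back-substitute for the Bézout coefficients:
1 = 3 − 2
1 = −20 + 7·3
So 3·(7) ≡ 1 (mod 20), giving 3⁻¹ ≡ 7.
x ≡ 3⁻¹·16 ≡ 7·16 ≡ 12 (mod 20).

12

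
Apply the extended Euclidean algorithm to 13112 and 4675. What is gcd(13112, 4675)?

Apply Euclid's algorithm to 13112 and 4675:
13112 = 2·4675 + 3762
4675 = 1·3762 + 913
3762 = 4·913 + 110
913 = 8·110 + 33
110 = 3·33 + 11
33 = 3·11 + 0
gcd(13112, 4675) = 11.
Express as a combination:
11 = 110 − 3·33
11 = −3·913 + 25·110
11 = 25·3762 − 103·913
11 = −103·4675 + 128·3762
11 = 128·13112 − 359·4675
So 11 = (128)·13112 + (-359)·4675.

11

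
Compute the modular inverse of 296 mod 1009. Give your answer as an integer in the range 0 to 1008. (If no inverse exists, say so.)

gcd(1009, 296) by repeated division:
1009 = 3·296 + 121
296 = 2·121 + 54
121 = 2·54 + 13
54 = 4·13 + 2
13 = 6·2 + 1
2 = 2·1 + 0
gcd = 1, so the inverse exists. Back-substitute:
1 = 13 − 6·2
1 = −6·54 + 25·13
1 = 25·121 − 56·54
1 = −56·296 + 137·121
1 = 137·1009 − 467·296
So 296·(-467) ≡ 1 (mod 1009), and -467 ≡ 542 (mod 1009).

542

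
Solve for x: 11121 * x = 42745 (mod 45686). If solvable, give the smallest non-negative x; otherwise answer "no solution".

32963

First find gcd(11121, 45686):
45686 = 4*11121 + 1202
11121 = 9*1202 + 303
1202 = 3*303 + 293
303 = 1*293 + 10
293 = 29*10 + 3
10 = 3*3 + 1
3 = 3*1 + 0
gcd = 1, so a unique solution mod 45686 exists.
Back-substitute for the Bézout coefficients:
1 = 10 − 3·3
1 = −3·293 + 88·10
1 = 88·303 − 91·293
1 = −91·1202 + 361·303
1 = 361·11121 − 3340·1202
1 = −3340·45686 + 13721·11121
So 11121·(13721) ≡ 1 (mod 45686), giving 11121⁻¹ ≡ 13721.
x ≡ 11121⁻¹·42745 ≡ 13721·42745 ≡ 32963 (mod 45686).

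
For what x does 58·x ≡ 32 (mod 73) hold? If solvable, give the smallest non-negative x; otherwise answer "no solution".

First find gcd(58, 73):
73 = 1×58 + 15
58 = 3×15 + 13
15 = 1×13 + 2
13 = 6×2 + 1
2 = 2×1 + 0
gcd = 1, so a unique solution mod 73 exists.
Back-substitute for the Bézout coefficients:
1 = 13 − 6·2
1 = −6·15 + 7·13
1 = 7·58 − 27·15
1 = −27·73 + 34·58
So 58·(34) ≡ 1 (mod 73), giving 58⁻¹ ≡ 34.
x ≡ 58⁻¹·32 ≡ 34·32 ≡ 66 (mod 73).

66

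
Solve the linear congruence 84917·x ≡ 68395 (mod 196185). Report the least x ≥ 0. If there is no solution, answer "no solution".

165320

First find gcd(84917, 196185):
196185 = 2·84917 + 26351
84917 = 3·26351 + 5864
26351 = 4·5864 + 2895
5864 = 2·2895 + 74
2895 = 39·74 + 9
74 = 8·9 + 2
9 = 4·2 + 1
2 = 2·1 + 0
gcd = 1, so a unique solution mod 196185 exists.
Back-substitute for the Bézout coefficients:
1 = 9 − 4·2
1 = −4·74 + 33·9
1 = 33·2895 − 1291·74
1 = −1291·5864 + 2615·2895
1 = 2615·26351 − 11751·5864
1 = −11751·84917 + 37868·26351
1 = 37868·196185 − 87487·84917
So 84917·(-87487) ≡ 1 (mod 196185), giving 84917⁻¹ ≡ 108698.
x ≡ 84917⁻¹·68395 ≡ 108698·68395 ≡ 165320 (mod 196185).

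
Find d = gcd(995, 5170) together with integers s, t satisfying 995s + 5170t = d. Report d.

Apply Euclid's algorithm to 5170 and 995:
5170 = 5·995 + 195
995 = 5·195 + 20
195 = 9·20 + 15
20 = 1·15 + 5
15 = 3·5 + 0
gcd(995, 5170) = 5.
Express as a combination:
5 = 20 − 15
5 = −195 + 10·20
5 = 10·995 − 51·195
5 = −51·5170 + 265·995
So 5 = (-51)·5170 + (265)·995.

5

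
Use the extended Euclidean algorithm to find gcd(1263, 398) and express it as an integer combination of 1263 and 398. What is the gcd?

Repeated division:
1263 = 3·398 + 69
398 = 5·69 + 53
69 = 1·53 + 16
53 = 3·16 + 5
16 = 3·5 + 1
5 = 5·1 + 0
gcd(1263, 398) = 1.
Working backward:
1 = 16 − 3·5
1 = −3·53 + 10·16
1 = 10·69 − 13·53
1 = −13·398 + 75·69
1 = 75·1263 − 238·398
So 1 = (75)·1263 + (-238)·398.

1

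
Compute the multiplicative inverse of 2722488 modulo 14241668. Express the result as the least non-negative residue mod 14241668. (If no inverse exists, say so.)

no inverse exists

Euclidean algorithm on 14241668, 2722488:
14241668 = 5*2722488 + 629228
2722488 = 4*629228 + 205576
629228 = 3*205576 + 12500
205576 = 16*12500 + 5576
12500 = 2*5576 + 1348
5576 = 4*1348 + 184
1348 = 7*184 + 60
184 = 3*60 + 4
60 = 15*4 + 0
The gcd is 4, not 1, hence no inverse exists.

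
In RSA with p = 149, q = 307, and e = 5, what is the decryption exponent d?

27173

φ(n) = (p−1)(q−1) = 148·306 = 45288.
Need d with 5·d ≡ 1 (mod 45288). Apply the extended Euclidean algorithm:
45288 = 9057×5 + 3
5 = 1×3 + 2
3 = 1×2 + 1
2 = 2×1 + 0
Back-substitute:
1 = 3 − 2
1 = −5 + 2·3
1 = 2·45288 − 18115·5
So 5·(-18115) ≡ 1 (mod 45288), hence d ≡ -18115 ≡ 27173 (mod 45288).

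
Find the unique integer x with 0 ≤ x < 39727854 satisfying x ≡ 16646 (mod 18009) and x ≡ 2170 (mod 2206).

Write x = 16646 + 18009·k. Then 18009·k ≡ 2170 − 16646 ≡ 966 (mod 2206).
Need 18009⁻¹ mod 2206. Extended Euclid on (2206, 361):
2206 = 6*361 + 40
361 = 9*40 + 1
40 = 40*1 + 0
Back-substitute:
1 = 361 − 9·40
1 = −9·2206 + 55·361
18009⁻¹ ≡ 55 (mod 2206), so k ≡ 55·966 ≡ 186 (mod 2206).
x = 16646 + 18009·186 = 3366320.

3366320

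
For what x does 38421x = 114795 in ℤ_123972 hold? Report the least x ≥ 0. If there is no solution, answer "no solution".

First find gcd(38421, 123972):
123972 = 3×38421 + 8709
38421 = 4×8709 + 3585
8709 = 2×3585 + 1539
3585 = 2×1539 + 507
1539 = 3×507 + 18
507 = 28×18 + 3
18 = 6×3 + 0
gcd = 3 and 3 | 114795, so solutions exist. Divide through by 3: 12807x ≡ 38265 (mod 41324).
Now find 12807⁻¹ mod 41324:
41324 = 3·12807 + 2903
12807 = 4·2903 + 1195
2903 = 2·1195 + 513
1195 = 2·513 + 169
513 = 3·169 + 6
169 = 28·6 + 1
6 = 6·1 + 0
Back-substitute:
1 = 169 − 28·6
1 = −28·513 + 85·169
1 = 85·1195 − 198·513
1 = −198·2903 + 481·1195
1 = 481·12807 − 2122·2903
1 = −2122·41324 + 6847·12807
So 12807⁻¹ ≡ 6847 (mod 41324).
Then x ≡ 6847·38265 ≡ 6295 (mod 41324); the smallest non-negative solution is x = 6295.

6295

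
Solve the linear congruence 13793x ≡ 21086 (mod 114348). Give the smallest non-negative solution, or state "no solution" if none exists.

First find gcd(13793, 114348):
114348 = 8·13793 + 4004
13793 = 3·4004 + 1781
4004 = 2·1781 + 442
1781 = 4·442 + 13
442 = 34·13 + 0
gcd = 13 and 13 | 21086, so solutions exist. Divide through by 13: 1061x ≡ 1622 (mod 8796).
Now find 1061⁻¹ mod 8796:
8796 = 8·1061 + 308
1061 = 3·308 + 137
308 = 2·137 + 34
137 = 4·34 + 1
34 = 34·1 + 0
Back-substitute:
1 = 137 − 4·34
1 = −4·308 + 9·137
1 = 9·1061 − 31·308
1 = −31·8796 + 257·1061
So 1061⁻¹ ≡ 257 (mod 8796).
Then x ≡ 257·1622 ≡ 3442 (mod 8796); the smallest non-negative solution is x = 3442.

3442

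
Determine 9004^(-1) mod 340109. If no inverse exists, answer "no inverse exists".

151659

gcd(340109, 9004) by repeated division:
340109 = 37×9004 + 6961
9004 = 1×6961 + 2043
6961 = 3×2043 + 832
2043 = 2×832 + 379
832 = 2×379 + 74
379 = 5×74 + 9
74 = 8×9 + 2
9 = 4×2 + 1
2 = 2×1 + 0
gcd = 1, so the inverse exists. Back-substitute:
1 = 9 − 4·2
1 = −4·74 + 33·9
1 = 33·379 − 169·74
1 = −169·832 + 371·379
1 = 371·2043 − 911·832
1 = −911·6961 + 3104·2043
1 = 3104·9004 − 4015·6961
1 = −4015·340109 + 151659·9004
So 9004·151659 ≡ 1 (mod 340109).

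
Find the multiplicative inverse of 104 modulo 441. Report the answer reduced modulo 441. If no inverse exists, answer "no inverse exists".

335

gcd(441, 104) by repeated division:
441 = 4×104 + 25
104 = 4×25 + 4
25 = 6×4 + 1
4 = 4×1 + 0
The gcd is 1. Working backward:
1 = 25 − 6·4
1 = −6·104 + 25·25
1 = 25·441 − 106·104
Hence 104⁻¹ ≡ -106 ≡ 335 (mod 441).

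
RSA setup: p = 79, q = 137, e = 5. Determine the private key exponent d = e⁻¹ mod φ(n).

6365

φ(n) = (p−1)(q−1) = 78·136 = 10608.
Need d with 5·d ≡ 1 (mod 10608). Apply the extended Euclidean algorithm:
10608 = 2121*5 + 3
5 = 1*3 + 2
3 = 1*2 + 1
2 = 2*1 + 0
Back-substitute:
1 = 3 − 2
1 = −5 + 2·3
1 = 2·10608 − 4243·5
So 5·(-4243) ≡ 1 (mod 10608), hence d ≡ -4243 ≡ 6365 (mod 10608).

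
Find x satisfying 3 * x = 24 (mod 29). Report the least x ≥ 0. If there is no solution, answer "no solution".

8

First find gcd(3, 29):
29 = 9·3 + 2
3 = 1·2 + 1
2 = 2·1 + 0
gcd = 1, so a unique solution mod 29 exists.
Back-substitute for the Bézout coefficients:
1 = 3 − 2
1 = −29 + 10·3
So 3·(10) ≡ 1 (mod 29), giving 3⁻¹ ≡ 10.
x ≡ 3⁻¹·24 ≡ 10·24 ≡ 8 (mod 29).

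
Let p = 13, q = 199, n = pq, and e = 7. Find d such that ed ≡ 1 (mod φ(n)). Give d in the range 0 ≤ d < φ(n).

φ(n) = (p−1)(q−1) = 12·198 = 2376.
Need d with 7·d ≡ 1 (mod 2376). Apply the extended Euclidean algorithm:
2376 = 339·7 + 3
7 = 2·3 + 1
3 = 3·1 + 0
Back-substitute:
1 = 7 − 2·3
1 = −2·2376 + 679·7
So 7·679 ≡ 1 (mod 2376), hence d = 679.

679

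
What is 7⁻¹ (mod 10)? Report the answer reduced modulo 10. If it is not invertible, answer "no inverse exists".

Run Euclid on (10, 7):
10 = 1·7 + 3
7 = 2·3 + 1
3 = 3·1 + 0
The gcd is 1. Working backward:
1 = 7 − 2·3
1 = −2·10 + 3·7
So 7·3 ≡ 1 (mod 10).

3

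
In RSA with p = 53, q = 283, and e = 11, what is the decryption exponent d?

13331

φ(n) = (p−1)(q−1) = 52·282 = 14664.
Need d with 11·d ≡ 1 (mod 14664). Apply the extended Euclidean algorithm:
14664 = 1333·11 + 1
11 = 11·1 + 0
Back-substitute:
1 = 14664 − 1333·11
So 11·(-1333) ≡ 1 (mod 14664), hence d ≡ -1333 ≡ 13331 (mod 14664).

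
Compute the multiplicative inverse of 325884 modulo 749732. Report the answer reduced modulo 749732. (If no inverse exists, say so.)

Compute gcd(325884, 749732):
749732 = 2*325884 + 97964
325884 = 3*97964 + 31992
97964 = 3*31992 + 1988
31992 = 16*1988 + 184
1988 = 10*184 + 148
184 = 1*148 + 36
148 = 4*36 + 4
36 = 9*4 + 0
The gcd is 4, not 1, hence no inverse exists.

no inverse exists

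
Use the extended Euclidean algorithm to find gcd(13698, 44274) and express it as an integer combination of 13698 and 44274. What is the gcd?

6

Apply Euclid's algorithm to 44274 and 13698:
44274 = 3×13698 + 3180
13698 = 4×3180 + 978
3180 = 3×978 + 246
978 = 3×246 + 240
246 = 1×240 + 6
240 = 40×6 + 0
gcd(13698, 44274) = 6.
Back-substituting:
6 = 246 − 240
6 = −978 + 4·246
6 = 4·3180 − 13·978
6 = −13·13698 + 56·3180
6 = 56·44274 − 181·13698
So 6 = (56)·44274 + (-181)·13698.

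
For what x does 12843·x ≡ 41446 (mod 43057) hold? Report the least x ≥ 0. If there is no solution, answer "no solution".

22509

First find gcd(12843, 43057):
43057 = 3·12843 + 4528
12843 = 2·4528 + 3787
4528 = 1·3787 + 741
3787 = 5·741 + 82
741 = 9·82 + 3
82 = 27·3 + 1
3 = 3·1 + 0
gcd = 1, so a unique solution mod 43057 exists.
Back-substitute for the Bézout coefficients:
1 = 82 − 27·3
1 = −27·741 + 244·82
1 = 244·3787 − 1247·741
1 = −1247·4528 + 1491·3787
1 = 1491·12843 − 4229·4528
1 = −4229·43057 + 14178·12843
So 12843·(14178) ≡ 1 (mod 43057), giving 12843⁻¹ ≡ 14178.
x ≡ 12843⁻¹·41446 ≡ 14178·41446 ≡ 22509 (mod 43057).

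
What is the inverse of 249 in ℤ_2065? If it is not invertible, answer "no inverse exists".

1584

Run Euclid on (2065, 249):
2065 = 8·249 + 73
249 = 3·73 + 30
73 = 2·30 + 13
30 = 2·13 + 4
13 = 3·4 + 1
4 = 4·1 + 0
gcd = 1, so the inverse exists. Back-substitute:
1 = 13 − 3·4
1 = −3·30 + 7·13
1 = 7·73 − 17·30
1 = −17·249 + 58·73
1 = 58·2065 − 481·249
Hence 249⁻¹ ≡ -481 ≡ 1584 (mod 2065).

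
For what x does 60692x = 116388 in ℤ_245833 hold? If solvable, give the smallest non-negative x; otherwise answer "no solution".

37866

First find gcd(60692, 245833):
245833 = 4×60692 + 3065
60692 = 19×3065 + 2457
3065 = 1×2457 + 608
2457 = 4×608 + 25
608 = 24×25 + 8
25 = 3×8 + 1
8 = 8×1 + 0
gcd = 1, so a unique solution mod 245833 exists.
Back-substitute for the Bézout coefficients:
1 = 25 − 3·8
1 = −3·608 + 73·25
1 = 73·2457 − 295·608
1 = −295·3065 + 368·2457
1 = 368·60692 − 7287·3065
1 = −7287·245833 + 29516·60692
So 60692·(29516) ≡ 1 (mod 245833), giving 60692⁻¹ ≡ 29516.
x ≡ 60692⁻¹·116388 ≡ 29516·116388 ≡ 37866 (mod 245833).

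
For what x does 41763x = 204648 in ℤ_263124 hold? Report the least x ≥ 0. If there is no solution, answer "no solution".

First find gcd(41763, 263124):
263124 = 6×41763 + 12546
41763 = 3×12546 + 4125
12546 = 3×4125 + 171
4125 = 24×171 + 21
171 = 8×21 + 3
21 = 7×3 + 0
gcd = 3 and 3 | 204648, so solutions exist. Divide through by 3: 13921x ≡ 68216 (mod 87708).
Now find 13921⁻¹ mod 87708:
87708 = 6*13921 + 4182
13921 = 3*4182 + 1375
4182 = 3*1375 + 57
1375 = 24*57 + 7
57 = 8*7 + 1
7 = 7*1 + 0
Back-substitute:
1 = 57 − 8·7
1 = −8·1375 + 193·57
1 = 193·4182 − 587·1375
1 = −587·13921 + 1954·4182
1 = 1954·87708 − 12311·13921
So 13921·(-12311) ≡ 1 (mod 87708), i.e. 13921⁻¹ ≡ 75397.
Then x ≡ 75397·68216 ≡ 84632 (mod 87708); the smallest non-negative solution is x = 84632.

84632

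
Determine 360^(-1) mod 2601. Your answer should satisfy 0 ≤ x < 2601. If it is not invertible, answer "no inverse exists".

Euclidean algorithm on 2601, 360:
2601 = 7*360 + 81
360 = 4*81 + 36
81 = 2*36 + 9
36 = 4*9 + 0
gcd(360, 2601) = 9 ≠ 1, so 360 has no multiplicative inverse modulo 2601.

no inverse exists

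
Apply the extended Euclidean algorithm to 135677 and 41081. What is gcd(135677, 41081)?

1

Apply Euclid's algorithm to 135677 and 41081:
135677 = 3·41081 + 12434
41081 = 3·12434 + 3779
12434 = 3·3779 + 1097
3779 = 3·1097 + 488
1097 = 2·488 + 121
488 = 4·121 + 4
121 = 30·4 + 1
4 = 4·1 + 0
gcd(135677, 41081) = 1.
Express as a combination:
1 = 121 − 30·4
1 = −30·488 + 121·121
1 = 121·1097 − 272·488
1 = −272·3779 + 937·1097
1 = 937·12434 − 3083·3779
1 = −3083·41081 + 10186·12434
1 = 10186·135677 − 33641·41081
So 1 = (10186)·135677 + (-33641)·41081.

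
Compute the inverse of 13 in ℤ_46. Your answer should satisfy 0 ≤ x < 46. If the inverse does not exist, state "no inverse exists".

39

Apply the Euclidean algorithm to 46 and 13:
46 = 3*13 + 7
13 = 1*7 + 6
7 = 1*6 + 1
6 = 6*1 + 0
gcd = 1, so the inverse exists. Back-substitute:
1 = 7 − 6
1 = −13 + 2·7
1 = 2·46 − 7·13
So 13·(-7) ≡ 1 (mod 46), and -7 ≡ 39 (mod 46).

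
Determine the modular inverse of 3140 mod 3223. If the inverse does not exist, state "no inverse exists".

Apply the Euclidean algorithm to 3223 and 3140:
3223 = 1×3140 + 83
3140 = 37×83 + 69
83 = 1×69 + 14
69 = 4×14 + 13
14 = 1×13 + 1
13 = 13×1 + 0
Since gcd(3140, 3223) = 1, back-substitute to write 1 as a combination:
1 = 14 − 13
1 = −69 + 5·14
1 = 5·83 − 6·69
1 = −6·3140 + 227·83
1 = 227·3223 − 233·3140
So 3140·(-233) ≡ 1 (mod 3223), and -233 ≡ 2990 (mod 3223).

2990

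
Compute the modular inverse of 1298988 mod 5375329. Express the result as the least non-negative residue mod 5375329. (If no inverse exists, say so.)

2636886

Run Euclid on (5375329, 1298988):
5375329 = 4·1298988 + 179377
1298988 = 7·179377 + 43349
179377 = 4·43349 + 5981
43349 = 7·5981 + 1482
5981 = 4·1482 + 53
1482 = 27·53 + 51
53 = 1·51 + 2
51 = 25·2 + 1
2 = 2·1 + 0
Since gcd(1298988, 5375329) = 1, back-substitute to write 1 as a combination:
1 = 51 − 25·2
1 = −25·53 + 26·51
1 = 26·1482 − 727·53
1 = −727·5981 + 2934·1482
1 = 2934·43349 − 21265·5981
1 = −21265·179377 + 87994·43349
1 = 87994·1298988 − 637223·179377
1 = −637223·5375329 + 2636886·1298988
So 1298988·2636886 ≡ 1 (mod 5375329).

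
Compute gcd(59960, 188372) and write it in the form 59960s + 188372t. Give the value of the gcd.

Apply Euclid's algorithm to 188372 and 59960:
188372 = 3×59960 + 8492
59960 = 7×8492 + 516
8492 = 16×516 + 236
516 = 2×236 + 44
236 = 5×44 + 16
44 = 2×16 + 12
16 = 1×12 + 4
12 = 3×4 + 0
gcd(59960, 188372) = 4.
Back-substituting:
4 = 16 − 12
4 = −44 + 3·16
4 = 3·236 − 16·44
4 = −16·516 + 35·236
4 = 35·8492 − 576·516
4 = −576·59960 + 4067·8492
4 = 4067·188372 − 12777·59960
So 4 = (4067)·188372 + (-12777)·59960.

4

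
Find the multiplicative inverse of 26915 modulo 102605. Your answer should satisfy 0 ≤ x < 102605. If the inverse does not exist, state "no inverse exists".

no inverse exists

Compute gcd(26915, 102605):
102605 = 3×26915 + 21860
26915 = 1×21860 + 5055
21860 = 4×5055 + 1640
5055 = 3×1640 + 135
1640 = 12×135 + 20
135 = 6×20 + 15
20 = 1×15 + 5
15 = 3×5 + 0
Since gcd = 5 > 1, 26915 is not a unit mod 102605.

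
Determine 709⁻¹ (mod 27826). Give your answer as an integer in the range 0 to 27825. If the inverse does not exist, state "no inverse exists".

6201

Extended Euclidean algorithm:
27826 = 39*709 + 175
709 = 4*175 + 9
175 = 19*9 + 4
9 = 2*4 + 1
4 = 4*1 + 0
Since gcd(709, 27826) = 1, back-substitute to write 1 as a combination:
1 = 9 − 2·4
1 = −2·175 + 39·9
1 = 39·709 − 158·175
1 = −158·27826 + 6201·709
So 709·6201 ≡ 1 (mod 27826).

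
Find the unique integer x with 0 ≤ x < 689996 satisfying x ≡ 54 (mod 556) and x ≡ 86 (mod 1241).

556054

Write x = 54 + 556·k. Then 556·k ≡ 86 − 54 ≡ 32 (mod 1241).
Need 556⁻¹ mod 1241. Extended Euclid on (1241, 556):
1241 = 2·556 + 129
556 = 4·129 + 40
129 = 3·40 + 9
40 = 4·9 + 4
9 = 2·4 + 1
4 = 4·1 + 0
Back-substitute:
1 = 9 − 2·4
1 = −2·40 + 9·9
1 = 9·129 − 29·40
1 = −29·556 + 125·129
1 = 125·1241 − 279·556
556⁻¹ ≡ 962 (mod 1241), so k ≡ 962·32 ≡ 1000 (mod 1241).
x = 54 + 556·1000 = 556054.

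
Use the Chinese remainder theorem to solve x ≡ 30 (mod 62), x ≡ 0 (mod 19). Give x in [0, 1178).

836

Write x = 30 + 62·k. Then 62·k ≡ 0 − 30 ≡ 8 (mod 19).
Need 62⁻¹ mod 19. Extended Euclid on (19, 5):
19 = 3*5 + 4
5 = 1*4 + 1
4 = 4*1 + 0
Back-substitute:
1 = 5 − 4
1 = −19 + 4·5
62⁻¹ ≡ 4 (mod 19), so k ≡ 4·8 ≡ 13 (mod 19).
x = 30 + 62·13 = 836.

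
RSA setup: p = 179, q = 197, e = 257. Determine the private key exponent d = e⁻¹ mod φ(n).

34345

φ(n) = (p−1)(q−1) = 178·196 = 34888.
Need d with 257·d ≡ 1 (mod 34888). Apply the extended Euclidean algorithm:
34888 = 135×257 + 193
257 = 1×193 + 64
193 = 3×64 + 1
64 = 64×1 + 0
Back-substitute:
1 = 193 − 3·64
1 = −3·257 + 4·193
1 = 4·34888 − 543·257
So 257·(-543) ≡ 1 (mod 34888), hence d ≡ -543 ≡ 34345 (mod 34888).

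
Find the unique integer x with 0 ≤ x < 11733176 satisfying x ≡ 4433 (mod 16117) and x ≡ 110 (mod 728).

8143518

Write x = 4433 + 16117·k. Then 16117·k ≡ 110 − 4433 ≡ 45 (mod 728).
Need 16117⁻¹ mod 728. Extended Euclid on (728, 101):
728 = 7*101 + 21
101 = 4*21 + 17
21 = 1*17 + 4
17 = 4*4 + 1
4 = 4*1 + 0
Back-substitute:
1 = 17 − 4·4
1 = −4·21 + 5·17
1 = 5·101 − 24·21
1 = −24·728 + 173·101
16117⁻¹ ≡ 173 (mod 728), so k ≡ 173·45 ≡ 505 (mod 728).
x = 4433 + 16117·505 = 8143518.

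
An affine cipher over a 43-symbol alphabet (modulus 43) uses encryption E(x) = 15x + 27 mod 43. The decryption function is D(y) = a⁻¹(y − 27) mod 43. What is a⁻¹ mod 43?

gcd(43, 15) by repeated division:
43 = 2·15 + 13
15 = 1·13 + 2
13 = 6·2 + 1
2 = 2·1 + 0
gcd = 1, so the inverse exists. Back-substitute:
1 = 13 − 6·2
1 = −6·15 + 7·13
1 = 7·43 − 20·15
Hence 15⁻¹ ≡ -20 ≡ 23 (mod 43).

23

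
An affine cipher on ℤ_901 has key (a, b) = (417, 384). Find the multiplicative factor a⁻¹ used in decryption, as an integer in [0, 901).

121

Apply the Euclidean algorithm to 901 and 417:
901 = 2·417 + 67
417 = 6·67 + 15
67 = 4·15 + 7
15 = 2·7 + 1
7 = 7·1 + 0
Since gcd(417, 901) = 1, back-substitute to write 1 as a combination:
1 = 15 − 2·7
1 = −2·67 + 9·15
1 = 9·417 − 56·67
1 = −56·901 + 121·417
So 417·121 ≡ 1 (mod 901).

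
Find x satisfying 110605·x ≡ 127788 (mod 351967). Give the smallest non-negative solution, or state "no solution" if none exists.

no solution

gcd(110605, 351967):
351967 = 3·110605 + 20152
110605 = 5·20152 + 9845
20152 = 2·9845 + 462
9845 = 21·462 + 143
462 = 3·143 + 33
143 = 4·33 + 11
33 = 3·11 + 0
gcd = 11, but 11 ∤ 127788, so the congruence has no solution.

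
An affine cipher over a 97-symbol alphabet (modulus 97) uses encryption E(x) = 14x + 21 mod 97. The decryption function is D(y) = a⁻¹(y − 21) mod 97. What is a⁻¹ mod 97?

gcd(97, 14) by repeated division:
97 = 6·14 + 13
14 = 1·13 + 1
13 = 13·1 + 0
gcd = 1, so the inverse exists. Back-substitute:
1 = 14 − 13
1 = −97 + 7·14
So 14·7 ≡ 1 (mod 97).

7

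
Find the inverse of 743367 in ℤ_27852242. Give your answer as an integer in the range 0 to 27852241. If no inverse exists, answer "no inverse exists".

gcd(27852242, 743367) by repeated division:
27852242 = 37*743367 + 347663
743367 = 2*347663 + 48041
347663 = 7*48041 + 11376
48041 = 4*11376 + 2537
11376 = 4*2537 + 1228
2537 = 2*1228 + 81
1228 = 15*81 + 13
81 = 6*13 + 3
13 = 4*3 + 1
3 = 3*1 + 0
Since gcd(743367, 27852242) = 1, back-substitute to write 1 as a combination:
1 = 13 − 4·3
1 = −4·81 + 25·13
1 = 25·1228 − 379·81
1 = −379·2537 + 783·1228
1 = 783·11376 − 3511·2537
1 = −3511·48041 + 14827·11376
1 = 14827·347663 − 107300·48041
1 = −107300·743367 + 229427·347663
1 = 229427·27852242 − 8596099·743367
Hence 743367⁻¹ ≡ -8596099 ≡ 19256143 (mod 27852242).

19256143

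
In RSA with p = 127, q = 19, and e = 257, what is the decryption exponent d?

φ(n) = (p−1)(q−1) = 126·18 = 2268.
Need d with 257·d ≡ 1 (mod 2268). Apply the extended Euclidean algorithm:
2268 = 8·257 + 212
257 = 1·212 + 45
212 = 4·45 + 32
45 = 1·32 + 13
32 = 2·13 + 6
13 = 2·6 + 1
6 = 6·1 + 0
Back-substitute:
1 = 13 − 2·6
1 = −2·32 + 5·13
1 = 5·45 − 7·32
1 = −7·212 + 33·45
1 = 33·257 − 40·212
1 = −40·2268 + 353·257
So 257·353 ≡ 1 (mod 2268), hence d = 353.

353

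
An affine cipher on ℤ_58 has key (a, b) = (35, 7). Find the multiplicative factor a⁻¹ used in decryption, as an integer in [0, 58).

gcd(58, 35) by repeated division:
58 = 1*35 + 23
35 = 1*23 + 12
23 = 1*12 + 11
12 = 1*11 + 1
11 = 11*1 + 0
gcd = 1, so the inverse exists. Back-substitute:
1 = 12 − 11
1 = −23 + 2·12
1 = 2·35 − 3·23
1 = −3·58 + 5·35
So 35·5 ≡ 1 (mod 58).

5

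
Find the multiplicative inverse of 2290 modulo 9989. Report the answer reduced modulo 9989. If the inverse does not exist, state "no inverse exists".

gcd(9989, 2290) by repeated division:
9989 = 4*2290 + 829
2290 = 2*829 + 632
829 = 1*632 + 197
632 = 3*197 + 41
197 = 4*41 + 33
41 = 1*33 + 8
33 = 4*8 + 1
8 = 8*1 + 0
gcd = 1, so the inverse exists. Back-substitute:
1 = 33 − 4·8
1 = −4·41 + 5·33
1 = 5·197 − 24·41
1 = −24·632 + 77·197
1 = 77·829 − 101·632
1 = −101·2290 + 279·829
1 = 279·9989 − 1217·2290
Hence 2290⁻¹ ≡ -1217 ≡ 8772 (mod 9989).

8772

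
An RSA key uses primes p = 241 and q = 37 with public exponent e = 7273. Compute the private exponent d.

φ(n) = (p−1)(q−1) = 240·36 = 8640.
Need d with 7273·d ≡ 1 (mod 8640). Apply the extended Euclidean algorithm:
8640 = 1·7273 + 1367
7273 = 5·1367 + 438
1367 = 3·438 + 53
438 = 8·53 + 14
53 = 3·14 + 11
14 = 1·11 + 3
11 = 3·3 + 2
3 = 1·2 + 1
2 = 2·1 + 0
Back-substitute:
1 = 3 − 2
1 = −11 + 4·3
1 = 4·14 − 5·11
1 = −5·53 + 19·14
1 = 19·438 − 157·53
1 = −157·1367 + 490·438
1 = 490·7273 − 2607·1367
1 = −2607·8640 + 3097·7273
So 7273·3097 ≡ 1 (mod 8640), hence d = 3097.

3097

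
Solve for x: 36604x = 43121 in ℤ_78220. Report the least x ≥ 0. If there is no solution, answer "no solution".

gcd(36604, 78220):
78220 = 2·36604 + 5012
36604 = 7·5012 + 1520
5012 = 3·1520 + 452
1520 = 3·452 + 164
452 = 2·164 + 124
164 = 1·124 + 40
124 = 3·40 + 4
40 = 10·4 + 0
gcd = 4, but 4 ∤ 43121, so the congruence has no solution.

no solution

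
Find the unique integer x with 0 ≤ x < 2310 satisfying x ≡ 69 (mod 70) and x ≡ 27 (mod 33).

489

Write x = 69 + 70·k. Then 70·k ≡ 27 − 69 ≡ 24 (mod 33).
Need 70⁻¹ mod 33. Extended Euclid on (33, 4):
33 = 8*4 + 1
4 = 4*1 + 0
Back-substitute:
1 = 33 − 8·4
70⁻¹ ≡ 25 (mod 33), so k ≡ 25·24 ≡ 6 (mod 33).
x = 69 + 70·6 = 489.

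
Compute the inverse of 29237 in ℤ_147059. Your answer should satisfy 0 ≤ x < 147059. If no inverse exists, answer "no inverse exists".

gcd(147059, 29237) by repeated division:
147059 = 5*29237 + 874
29237 = 33*874 + 395
874 = 2*395 + 84
395 = 4*84 + 59
84 = 1*59 + 25
59 = 2*25 + 9
25 = 2*9 + 7
9 = 1*7 + 2
7 = 3*2 + 1
2 = 2*1 + 0
Since gcd(29237, 147059) = 1, back-substitute to write 1 as a combination:
1 = 7 − 3·2
1 = −3·9 + 4·7
1 = 4·25 − 11·9
1 = −11·59 + 26·25
1 = 26·84 − 37·59
1 = −37·395 + 174·84
1 = 174·874 − 385·395
1 = −385·29237 + 12879·874
1 = 12879·147059 − 64780·29237
So 29237·(-64780) ≡ 1 (mod 147059), and -64780 ≡ 82279 (mod 147059).

82279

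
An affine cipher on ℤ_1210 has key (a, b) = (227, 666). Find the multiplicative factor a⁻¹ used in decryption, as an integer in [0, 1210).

gcd(1210, 227) by repeated division:
1210 = 5*227 + 75
227 = 3*75 + 2
75 = 37*2 + 1
2 = 2*1 + 0
Since gcd(227, 1210) = 1, back-substitute to write 1 as a combination:
1 = 75 − 37·2
1 = −37·227 + 112·75
1 = 112·1210 − 597·227
So 227·(-597) ≡ 1 (mod 1210), and -597 ≡ 613 (mod 1210).

613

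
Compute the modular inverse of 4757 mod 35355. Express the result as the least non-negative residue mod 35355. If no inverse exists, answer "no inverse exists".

34478

Extended Euclidean algorithm:
35355 = 7×4757 + 2056
4757 = 2×2056 + 645
2056 = 3×645 + 121
645 = 5×121 + 40
121 = 3×40 + 1
40 = 40×1 + 0
Since gcd(4757, 35355) = 1, back-substitute to write 1 as a combination:
1 = 121 − 3·40
1 = −3·645 + 16·121
1 = 16·2056 − 51·645
1 = −51·4757 + 118·2056
1 = 118·35355 − 877·4757
Hence 4757⁻¹ ≡ -877 ≡ 34478 (mod 35355).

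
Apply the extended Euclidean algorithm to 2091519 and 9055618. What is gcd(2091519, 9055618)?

Repeated division:
9055618 = 4×2091519 + 689542
2091519 = 3×689542 + 22893
689542 = 30×22893 + 2752
22893 = 8×2752 + 877
2752 = 3×877 + 121
877 = 7×121 + 30
121 = 4×30 + 1
30 = 30×1 + 0
gcd(2091519, 9055618) = 1.
Working backward:
1 = 121 − 4·30
1 = −4·877 + 29·121
1 = 29·2752 − 91·877
1 = −91·22893 + 757·2752
1 = 757·689542 − 22801·22893
1 = −22801·2091519 + 69160·689542
1 = 69160·9055618 − 299441·2091519
So 1 = (69160)·9055618 + (-299441)·2091519.

1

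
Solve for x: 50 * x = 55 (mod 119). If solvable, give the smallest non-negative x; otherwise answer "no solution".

First find gcd(50, 119):
119 = 2·50 + 19
50 = 2·19 + 12
19 = 1·12 + 7
12 = 1·7 + 5
7 = 1·5 + 2
5 = 2·2 + 1
2 = 2·1 + 0
gcd = 1, so a unique solution mod 119 exists.
Back-substitute for the Bézout coefficients:
1 = 5 − 2·2
1 = −2·7 + 3·5
1 = 3·12 − 5·7
1 = −5·19 + 8·12
1 = 8·50 − 21·19
1 = −21·119 + 50·50
So 50·(50) ≡ 1 (mod 119), giving 50⁻¹ ≡ 50.
x ≡ 50⁻¹·55 ≡ 50·55 ≡ 13 (mod 119).

13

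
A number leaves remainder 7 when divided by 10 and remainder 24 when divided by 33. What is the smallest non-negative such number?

57

Write x = 7 + 10·k. Then 10·k ≡ 24 − 7 ≡ 17 (mod 33).
Need 10⁻¹ mod 33. Extended Euclid on (33, 10):
33 = 3·10 + 3
10 = 3·3 + 1
3 = 3·1 + 0
Back-substitute:
1 = 10 − 3·3
1 = −3·33 + 10·10
10⁻¹ ≡ 10 (mod 33), so k ≡ 10·17 ≡ 5 (mod 33).
x = 7 + 10·5 = 57.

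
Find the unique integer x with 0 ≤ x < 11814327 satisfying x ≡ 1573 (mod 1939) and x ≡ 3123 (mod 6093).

7759512

Write x = 1573 + 1939·k. Then 1939·k ≡ 3123 − 1573 ≡ 1550 (mod 6093).
Need 1939⁻¹ mod 6093. Extended Euclid on (6093, 1939):
6093 = 3·1939 + 276
1939 = 7·276 + 7
276 = 39·7 + 3
7 = 2·3 + 1
3 = 3·1 + 0
Back-substitute:
1 = 7 − 2·3
1 = −2·276 + 79·7
1 = 79·1939 − 555·276
1 = −555·6093 + 1744·1939
1939⁻¹ ≡ 1744 (mod 6093), so k ≡ 1744·1550 ≡ 4001 (mod 6093).
x = 1573 + 1939·4001 = 7759512.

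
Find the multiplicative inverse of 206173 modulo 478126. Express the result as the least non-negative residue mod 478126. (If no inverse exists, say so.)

no inverse exists

Compute gcd(206173, 478126):
478126 = 2×206173 + 65780
206173 = 3×65780 + 8833
65780 = 7×8833 + 3949
8833 = 2×3949 + 935
3949 = 4×935 + 209
935 = 4×209 + 99
209 = 2×99 + 11
99 = 9×11 + 0
Since gcd = 11 > 1, 206173 is not a unit mod 478126.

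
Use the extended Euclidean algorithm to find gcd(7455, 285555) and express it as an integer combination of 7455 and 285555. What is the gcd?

15

Euclidean algorithm:
285555 = 38*7455 + 2265
7455 = 3*2265 + 660
2265 = 3*660 + 285
660 = 2*285 + 90
285 = 3*90 + 15
90 = 6*15 + 0
gcd(7455, 285555) = 15.
Back-substituting:
15 = 285 − 3·90
15 = −3·660 + 7·285
15 = 7·2265 − 24·660
15 = −24·7455 + 79·2265
15 = 79·285555 − 3026·7455
So 15 = (79)·285555 + (-3026)·7455.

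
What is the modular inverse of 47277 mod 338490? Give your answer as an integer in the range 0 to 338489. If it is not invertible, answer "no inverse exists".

Compute gcd(47277, 338490):
338490 = 7*47277 + 7551
47277 = 6*7551 + 1971
7551 = 3*1971 + 1638
1971 = 1*1638 + 333
1638 = 4*333 + 306
333 = 1*306 + 27
306 = 11*27 + 9
27 = 3*9 + 0
gcd(47277, 338490) = 9 ≠ 1, so 47277 has no multiplicative inverse modulo 338490.

no inverse exists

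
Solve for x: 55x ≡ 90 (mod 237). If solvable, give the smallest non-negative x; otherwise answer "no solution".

174

First find gcd(55, 237):
237 = 4·55 + 17
55 = 3·17 + 4
17 = 4·4 + 1
4 = 4·1 + 0
gcd = 1, so a unique solution mod 237 exists.
Back-substitute for the Bézout coefficients:
1 = 17 − 4·4
1 = −4·55 + 13·17
1 = 13·237 − 56·55
So 55·(-56) ≡ 1 (mod 237), giving 55⁻¹ ≡ 181.
x ≡ 55⁻¹·90 ≡ 181·90 ≡ 174 (mod 237).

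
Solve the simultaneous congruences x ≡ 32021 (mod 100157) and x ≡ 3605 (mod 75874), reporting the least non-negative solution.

1065502187

Write x = 32021 + 100157·k. Then 100157·k ≡ 3605 − 32021 ≡ 47458 (mod 75874).
Need 100157⁻¹ mod 75874. Extended Euclid on (75874, 24283):
75874 = 3*24283 + 3025
24283 = 8*3025 + 83
3025 = 36*83 + 37
83 = 2*37 + 9
37 = 4*9 + 1
9 = 9*1 + 0
Back-substitute:
1 = 37 − 4·9
1 = −4·83 + 9·37
1 = 9·3025 − 328·83
1 = −328·24283 + 2633·3025
1 = 2633·75874 − 8227·24283
100157⁻¹ ≡ 67647 (mod 75874), so k ≡ 67647·47458 ≡ 10638 (mod 75874).
x = 32021 + 100157·10638 = 1065502187.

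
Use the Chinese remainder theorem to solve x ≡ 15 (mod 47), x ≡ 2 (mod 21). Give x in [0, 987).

485

Write x = 15 + 47·k. Then 47·k ≡ 2 − 15 ≡ 8 (mod 21).
Need 47⁻¹ mod 21. Extended Euclid on (21, 5):
21 = 4*5 + 1
5 = 5*1 + 0
Back-substitute:
1 = 21 − 4·5
47⁻¹ ≡ 17 (mod 21), so k ≡ 17·8 ≡ 10 (mod 21).
x = 15 + 47·10 = 485.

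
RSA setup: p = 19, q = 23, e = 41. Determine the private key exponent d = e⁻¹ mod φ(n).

φ(n) = (p−1)(q−1) = 18·22 = 396.
Need d with 41·d ≡ 1 (mod 396). Apply the extended Euclidean algorithm:
396 = 9*41 + 27
41 = 1*27 + 14
27 = 1*14 + 13
14 = 1*13 + 1
13 = 13*1 + 0
Back-substitute:
1 = 14 − 13
1 = −27 + 2·14
1 = 2·41 − 3·27
1 = −3·396 + 29·41
So 41·29 ≡ 1 (mod 396), hence d = 29.

29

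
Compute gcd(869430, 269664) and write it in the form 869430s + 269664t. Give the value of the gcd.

6

Apply Euclid's algorithm to 869430 and 269664:
869430 = 3·269664 + 60438
269664 = 4·60438 + 27912
60438 = 2·27912 + 4614
27912 = 6·4614 + 228
4614 = 20·228 + 54
228 = 4·54 + 12
54 = 4·12 + 6
12 = 2·6 + 0
gcd(869430, 269664) = 6.
Back-substituting:
6 = 54 − 4·12
6 = −4·228 + 17·54
6 = 17·4614 − 344·228
6 = −344·27912 + 2081·4614
6 = 2081·60438 − 4506·27912
6 = −4506·269664 + 20105·60438
6 = 20105·869430 − 64821·269664
So 6 = (20105)·869430 + (-64821)·269664.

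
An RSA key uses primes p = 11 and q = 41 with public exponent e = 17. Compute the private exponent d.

φ(n) = (p−1)(q−1) = 10·40 = 400.
Need d with 17·d ≡ 1 (mod 400). Apply the extended Euclidean algorithm:
400 = 23·17 + 9
17 = 1·9 + 8
9 = 1·8 + 1
8 = 8·1 + 0
Back-substitute:
1 = 9 − 8
1 = −17 + 2·9
1 = 2·400 − 47·17
So 17·(-47) ≡ 1 (mod 400), hence d ≡ -47 ≡ 353 (mod 400).

353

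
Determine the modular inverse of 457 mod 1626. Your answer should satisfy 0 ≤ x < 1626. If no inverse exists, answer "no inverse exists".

1135

Run Euclid on (1626, 457):
1626 = 3×457 + 255
457 = 1×255 + 202
255 = 1×202 + 53
202 = 3×53 + 43
53 = 1×43 + 10
43 = 4×10 + 3
10 = 3×3 + 1
3 = 3×1 + 0
gcd = 1, so the inverse exists. Back-substitute:
1 = 10 − 3·3
1 = −3·43 + 13·10
1 = 13·53 − 16·43
1 = −16·202 + 61·53
1 = 61·255 − 77·202
1 = −77·457 + 138·255
1 = 138·1626 − 491·457
Thus 457·(-491) ≡ 1 (mod 1626); reducing, -491 mod 1626 = 1135.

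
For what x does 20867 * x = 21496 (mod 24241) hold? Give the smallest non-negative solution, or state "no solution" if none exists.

no solution

gcd(20867, 24241):
24241 = 1·20867 + 3374
20867 = 6·3374 + 623
3374 = 5·623 + 259
623 = 2·259 + 105
259 = 2·105 + 49
105 = 2·49 + 7
49 = 7·7 + 0
gcd = 7, but 7 ∤ 21496, so the congruence has no solution.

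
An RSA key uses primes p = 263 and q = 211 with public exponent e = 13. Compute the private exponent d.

φ(n) = (p−1)(q−1) = 262·210 = 55020.
Need d with 13·d ≡ 1 (mod 55020). Apply the extended Euclidean algorithm:
55020 = 4232·13 + 4
13 = 3·4 + 1
4 = 4·1 + 0
Back-substitute:
1 = 13 − 3·4
1 = −3·55020 + 12697·13
So 13·12697 ≡ 1 (mod 55020), hence d = 12697.

12697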